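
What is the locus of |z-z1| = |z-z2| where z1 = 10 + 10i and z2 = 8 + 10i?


Equal distances means the locus is the perpendicular bisector of z1 and z2.
Midpoint = ((10+8)/2, (10+10)/2) = (9.0000, 10.0000)

Perpendicular bisector through (9.0000, 10.0000)


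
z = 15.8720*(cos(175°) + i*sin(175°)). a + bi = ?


a = 15.8720*cos(175°) = 15.8720*(-0.996195) = -15.8116
b = 15.8720*sin(175°) = 15.8720*0.087156 = 1.3833

-15.8116 + 1.3833i


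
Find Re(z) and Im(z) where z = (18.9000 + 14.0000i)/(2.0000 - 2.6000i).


Multiply by conjugate: (18.9000 + 14.0000i)(2.0000 + 2.6000i) / (2^2 + (-2.6)^2)
Numerator real = 18.9*2 + 14*(-2.6) = 1.4
Numerator imag = 14*2 - 18.9*(-2.6) = 77.14
Denominator = 10.76
Re(z) = 1.4/10.76 = 0.1301
Im(z) = 77.14/10.76 = 7.1691

Re(z) = 0.1301, Im(z) = 7.1691


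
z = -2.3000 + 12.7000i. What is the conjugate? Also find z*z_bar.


z_bar = -2.3000 - 12.7000i
z*z_bar = (-2.3)^2 + 12.7^2 = 5.29 + 161.29 = 166.58

z_bar = -2.3000 - 12.7000i, z*z_bar = 166.58


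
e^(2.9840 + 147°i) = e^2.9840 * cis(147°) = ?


e^2.9840 = 19.7667
cos(147°) = -0.838671
sin(147°) = 0.54464
Real = 19.7667*(-0.838671) = -16.5778
Imag = 19.7667*0.54464 = 10.7657

-16.5778 + 10.7657i


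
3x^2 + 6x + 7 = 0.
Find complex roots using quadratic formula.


disc = 6^2 - 4*3*7 = 36 - 84 = -48
sqrt(|disc|) = sqrt(48) = 6.9282
Real part = -6/(2*3) = -1.0000
Imag part = 6.9282/(2*3) = 1.1547

-1.0000 ± 1.1547i


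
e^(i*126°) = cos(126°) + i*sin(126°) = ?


cos(126°) = -0.5878
sin(126°) = 0.8090

e^(i*126°) = -0.5878 + 0.8090i


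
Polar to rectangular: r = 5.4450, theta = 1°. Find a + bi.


a = 5.4450*cos(1°) = 5.4450*0.99985 = 5.4442
b = 5.4450*sin(1°) = 5.4450*0.01745 = 0.0950

5.4442 + 0.0950i


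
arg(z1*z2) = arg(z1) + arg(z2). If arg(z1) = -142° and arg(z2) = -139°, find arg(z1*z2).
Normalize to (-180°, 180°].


arg(z1*z2) = -142° - 139° = -281°
Normalized to (-180°, 180°]: 79°

79°


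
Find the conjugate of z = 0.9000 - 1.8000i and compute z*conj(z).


z_bar = 0.9000 + 1.8000i
z*z_bar = 0.9^2 + (-1.8)^2 = 0.81 + 3.24 = 4.05

z_bar = 0.9000 + 1.8000i, z*z_bar = 4.05


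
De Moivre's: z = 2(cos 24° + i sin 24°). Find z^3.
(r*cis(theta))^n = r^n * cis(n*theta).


r^3 = 2^3 = 8
n*theta = 3*24° = 72° = 72° (mod 360)
a = 8*cos(72°) = 2.4721
b = 8*sin(72°) = 7.6085

8 cis(72°) = 2.4721 + 7.6085i


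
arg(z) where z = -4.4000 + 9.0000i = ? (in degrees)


Re = -4.4, Im = 9
arg = atan2(9, -4.4) = 116.0535 degrees

arg(z) = 116.0535 degrees


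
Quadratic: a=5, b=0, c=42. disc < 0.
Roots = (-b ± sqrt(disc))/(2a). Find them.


disc = 0^2 - 4*5*42 = 0 - 840 = -840
sqrt(|disc|) = sqrt(840) = 28.9828
Real part = 0/(2*5) = 0
Imag part = 28.9828/(2*5) = 2.8983

0 ± 2.8983i


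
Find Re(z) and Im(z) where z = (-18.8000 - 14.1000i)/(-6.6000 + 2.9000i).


Multiply by conjugate: (-18.8000 - 14.1000i)(-6.6000 - 2.9000i) / ((-6.6)^2 + 2.9^2)
Numerator real = -18.8*(-6.6) - (14.1)*2.9 = 83.19
Numerator imag = -14.1*(-6.6) - (-18.8)*2.9 = 147.58
Denominator = 51.97
Re(z) = 83.19/51.97 = 1.6007
Im(z) = 147.58/51.97 = 2.8397

Re(z) = 1.6007, Im(z) = 2.8397


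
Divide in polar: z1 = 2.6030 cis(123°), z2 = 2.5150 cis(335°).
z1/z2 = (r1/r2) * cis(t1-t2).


r = 2.6030 / 2.5150 = 1.0350
theta = 123° - 335° = -212° = 148° (mod 360)

1.0350 cis(148°)


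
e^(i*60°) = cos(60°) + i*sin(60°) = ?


cos(60°) = 0.5000
sin(60°) = 0.8660

e^(i*60°) = 0.5000 + 0.8660i


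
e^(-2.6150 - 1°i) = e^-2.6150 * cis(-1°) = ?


e^-2.6150 = 0.0732
cos(-1°) = 0.9998
sin(-1°) = -0.0175
Real = 0.0732*0.9998 = 0.0732
Imag = 0.0732*(-0.0175) = -0.0013

0.0732 - 0.0013i


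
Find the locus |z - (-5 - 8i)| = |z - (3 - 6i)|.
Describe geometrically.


Equal distances means the locus is the perpendicular bisector of z1 and z2.
Midpoint = ((-5+3)/2, (-8+(-6))/2) = (-1.0000, -7.0000)

Perpendicular bisector through (-1.0000, -7.0000)


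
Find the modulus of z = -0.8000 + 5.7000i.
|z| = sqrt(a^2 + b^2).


|z| = sqrt((-0.8)^2 + 5.7^2) = sqrt(0.64 + 32.49) = sqrt(33.13) = 5.7559

|z| = 5.7559


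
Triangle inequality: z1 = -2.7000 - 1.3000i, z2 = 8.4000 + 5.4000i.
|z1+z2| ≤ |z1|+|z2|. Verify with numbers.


|z1| = sqrt((-2.7)^2 + (-1.3)^2) = sqrt(8.98) = 2.9967
|z2| = sqrt(8.4^2 + 5.4^2) = sqrt(99.72) = 9.9860
z1+z2 = 5.7000 + 4.1000i
|z1+z2| = sqrt(49.3) = 7.0214
|z1|+|z2| = 2.9967 + 9.9860 = 12.9827

|z1+z2| = 7.0214 ≤ |z1|+|z2| = 12.9827 (verified)


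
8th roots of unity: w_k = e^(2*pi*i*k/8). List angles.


The 8th roots of unity are cis(360k/8°) for k=0..7
Angle step = 360/8 = 45°
Primitive root: cis(45°)
Primitive root = 0.7071 + 0.7071i

8 roots at angles: 0°, 45°, 90°, 135°, 180°, 225°, 270°, 315°


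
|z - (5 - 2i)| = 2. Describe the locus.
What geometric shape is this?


|z - z0| = r is a circle with center z0 and radius r.
Center = (5, -2), radius = 2

Circle with center (5, -2) and radius 2


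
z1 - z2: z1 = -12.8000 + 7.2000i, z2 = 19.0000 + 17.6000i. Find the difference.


Real: -12.8 - 19 = -31.8
Imag: 7.2 - 17.6 = -10.4

-31.8000 - 10.4000i


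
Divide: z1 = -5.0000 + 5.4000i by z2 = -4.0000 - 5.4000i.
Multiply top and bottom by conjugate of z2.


Conjugate of z2 = -4.0000 + 5.4000i
Numerator: (-5.0000 + 5.4000i)(-4.0000 + 5.4000i) = -9.1600 - 48.6000i
Denominator: (-4)^2 + (-5.4)^2 = 45.16
Result = (-9.1600 - 48.6000i)/45.16

-0.2028 - 1.0762i


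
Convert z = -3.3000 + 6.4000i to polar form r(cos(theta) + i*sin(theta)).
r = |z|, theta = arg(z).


r = sqrt(10.89+40.96) = sqrt(51.85) = 7.2007
theta = atan2(6.4, -3.3) = 117.2768 degrees

r = 7.2007, theta = 117.2768 degrees


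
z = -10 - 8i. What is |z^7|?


|z| = sqrt(100+64) = sqrt(164) = 12.8062
|z^7| = |z|^7 = (sqrt(164))^7 = 164^3 * sqrt(164) = 4410944*sqrt(164)

|z^7| = 4410944*sqrt(164) ≈ 56487644.8727


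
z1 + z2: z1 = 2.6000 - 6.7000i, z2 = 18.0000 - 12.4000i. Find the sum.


Real: 2.6 + 18 = 20.6
Imag: -6.7 - 12.4 = -19.1

20.6000 - 19.1000i


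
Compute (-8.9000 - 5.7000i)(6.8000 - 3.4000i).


Real = -8.9*6.8 - (-5.7)*(-3.4) = -60.52 - 19.38 = -79.9
Imag = -8.9*(-3.4) + 6.8*(-5.7) = 30.26 - (38.76) = -8.5

-79.9000 - 8.5000i


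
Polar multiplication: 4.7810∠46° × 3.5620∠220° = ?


r = 4.7810 * 3.5620 = 17.0299
theta = 46° + 220° = 266° = 266° (mod 360)

17.0299 cis(266°)


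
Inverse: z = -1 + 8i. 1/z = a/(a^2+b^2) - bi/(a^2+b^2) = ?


|z|^2 = 1+64 = 65
1/z = (-1 - 8i)/65

1/z = -0.0154 - 0.1231i


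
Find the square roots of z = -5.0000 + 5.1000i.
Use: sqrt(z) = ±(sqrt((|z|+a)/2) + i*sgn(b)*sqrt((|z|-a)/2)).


|z| = sqrt(25+26.01) = 7.1421
sqrt((|z|+a)/2) = sqrt((7.1421+(-5))/2) = sqrt(1.0711) = 1.0349
sqrt((|z|-a)/2) = sqrt((7.1421-(-5))/2) = sqrt(6.0711) = 2.4640

±(1.0349 + 2.4640i) i.e. 1.0349 + 2.4640i and -1.0349 - 2.4640i


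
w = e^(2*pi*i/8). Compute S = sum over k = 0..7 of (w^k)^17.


The roots are w_k = w^k with w = e^(2*pi*i/8), and (w^k)^17 = (w^17)^k.
So S = 1 + u + u^2 + ... + u^(7) with u = w^17.
17 = 2*8 + 1, so 17 is not a multiple of 8: u = (w^8)^2 * w^1 = w^1 ≠ 1 (w is a primitive 8th root), while u^8 = (w^8)^17 = 1.
Geometric series: S = (1 - u^8)/(1 - u) = (1 - 1)/(1 - u) = 0

S = 0


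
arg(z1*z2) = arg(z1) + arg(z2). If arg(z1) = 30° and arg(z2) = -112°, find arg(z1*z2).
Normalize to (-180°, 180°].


arg(z1*z2) = 30° - 112° = -82°
Normalized to (-180°, 180°]: -82°

-82°


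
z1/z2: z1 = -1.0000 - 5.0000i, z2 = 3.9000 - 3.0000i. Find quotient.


Conjugate of z2 = 3.9000 + 3.0000i
Numerator: (-1.0000 - 5.0000i)(3.9000 + 3.0000i) = 11.1000 - 22.5000i
Denominator: 3.9^2 + (-3)^2 = 24.21
Result = (11.1000 - 22.5000i)/24.21

0.4585 - 0.9294i


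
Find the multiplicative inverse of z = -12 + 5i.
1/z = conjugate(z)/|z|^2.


|z|^2 = 144+25 = 169
1/z = (-12 - 5i)/169

1/z = -0.0710 - 0.0296i


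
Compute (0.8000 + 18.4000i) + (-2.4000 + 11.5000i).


Real: 0.8 - 2.4 = -1.6
Imag: 18.4 + 11.5 = 29.9

-1.6000 + 29.9000i


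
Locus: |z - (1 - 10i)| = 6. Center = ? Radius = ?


|z - z0| = r is a circle with center z0 and radius r.
Center = (1, -10), radius = 6

Circle with center (1, -10) and radius 6


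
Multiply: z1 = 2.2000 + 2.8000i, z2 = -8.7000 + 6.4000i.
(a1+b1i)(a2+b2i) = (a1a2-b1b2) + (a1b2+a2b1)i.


Real = 2.2*(-8.7) - 2.8*6.4 = -19.14 - 17.92 = -37.06
Imag = 2.2*6.4 - (8.7)*2.8 = 14.08 - (24.36) = -10.28

-37.0600 - 10.2800i


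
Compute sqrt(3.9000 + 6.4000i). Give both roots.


|z| = sqrt(15.21+40.96) = 7.4947
sqrt((|z|+a)/2) = sqrt((7.4947+3.9)/2) = sqrt(5.6973) = 2.3869
sqrt((|z|-a)/2) = sqrt((7.4947-3.9)/2) = sqrt(1.7973) = 1.3406

±(2.3869 + 1.3406i) i.e. 2.3869 + 1.3406i and -2.3869 - 1.3406i


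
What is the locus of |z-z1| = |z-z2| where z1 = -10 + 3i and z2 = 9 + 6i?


Equal distances means the locus is the perpendicular bisector of z1 and z2.
Midpoint = ((-10+9)/2, (3+6)/2) = (-0.5000, 4.5000)

Perpendicular bisector through (-0.5000, 4.5000)


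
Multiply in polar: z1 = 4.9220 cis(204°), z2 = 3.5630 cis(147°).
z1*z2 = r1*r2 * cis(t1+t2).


r = 4.9220 * 3.5630 = 17.5371
theta = 204° + 147° = 351° = 351° (mod 360)

17.5371 cis(351°)


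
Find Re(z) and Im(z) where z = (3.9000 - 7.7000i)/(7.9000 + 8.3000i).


Multiply by conjugate: (3.9000 - 7.7000i)(7.9000 - 8.3000i) / (7.9^2 + 8.3^2)
Numerator real = 3.9*7.9 - (7.7)*8.3 = -33.1
Numerator imag = -7.7*7.9 - 3.9*8.3 = -93.2
Denominator = 131.3
Re(z) = -33.1/131.3 = -0.2521
Im(z) = -93.2/131.3 = -0.7098

Re(z) = -0.2521, Im(z) = -0.7098


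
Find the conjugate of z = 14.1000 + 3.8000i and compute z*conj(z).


z_bar = 14.1000 - 3.8000i
z*z_bar = 14.1^2 + 3.8^2 = 198.81 + 14.44 = 213.25

z_bar = 14.1000 - 3.8000i, z*z_bar = 213.25


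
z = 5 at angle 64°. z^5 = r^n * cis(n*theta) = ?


r^5 = 5^5 = 3125
n*theta = 5*64° = 320° = 320° (mod 360)
a = 3125*cos(320°) = 2393.8889
b = 3125*sin(320°) = -2008.7113

3125 cis(320°) = 2393.8889 - 2008.7113i


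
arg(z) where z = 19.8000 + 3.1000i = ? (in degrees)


Re = 19.8, Im = 3.1
arg = atan2(3.1, 19.8) = 8.8983 degrees

arg(z) = 8.8983 degrees


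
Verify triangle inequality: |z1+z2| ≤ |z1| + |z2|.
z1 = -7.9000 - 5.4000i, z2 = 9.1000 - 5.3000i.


|z1| = sqrt((-7.9)^2 + (-5.4)^2) = sqrt(91.57) = 9.5692
|z2| = sqrt(9.1^2 + (-5.3)^2) = sqrt(110.9) = 10.5309
z1+z2 = 1.2000 - 10.7000i
|z1+z2| = sqrt(115.93) = 10.7671
|z1|+|z2| = 9.5692 + 10.5309 = 20.1001

|z1+z2| = 10.7671 ≤ |z1|+|z2| = 20.1001 (verified)


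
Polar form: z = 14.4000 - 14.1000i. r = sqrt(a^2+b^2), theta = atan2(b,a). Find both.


r = sqrt(207.36+198.81) = sqrt(406.17) = 20.1537
theta = atan2(-14.1, 14.4) = -44.3969 degrees

r = 20.1537, theta = -44.3969 degrees


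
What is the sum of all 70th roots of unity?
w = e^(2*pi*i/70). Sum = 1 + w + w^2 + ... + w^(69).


The sum of all 70th roots of unity is 0.
Geometric series: (1 - w^70)/(1 - w) = (1-1)/(1-w) = 0 since w^70 = 1, w ≠ 1.
Alternatively: coefficient of z^69 in z^70 - 1 is 0.

0


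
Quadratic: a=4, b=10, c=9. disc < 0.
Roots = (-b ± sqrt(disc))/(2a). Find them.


disc = 10^2 - 4*4*9 = 100 - 144 = -44
sqrt(|disc|) = sqrt(44) = 6.6332
Real part = -10/(2*4) = -1.2500
Imag part = 6.6332/(2*4) = 0.8292

-1.2500 ± 0.8292i


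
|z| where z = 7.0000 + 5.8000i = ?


|z| = sqrt(7^2 + 5.8^2) = sqrt(49 + 33.64) = sqrt(82.64) = 9.0907

|z| = 9.0907


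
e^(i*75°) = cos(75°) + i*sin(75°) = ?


cos(75°) = 0.2588
sin(75°) = 0.9659

e^(i*75°) = 0.2588 + 0.9659i


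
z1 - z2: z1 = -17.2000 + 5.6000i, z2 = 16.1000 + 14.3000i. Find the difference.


Real: -17.2 - 16.1 = -33.3
Imag: 5.6 - 14.3 = -8.7

-33.3000 - 8.7000i


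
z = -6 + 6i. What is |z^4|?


|z| = sqrt(36+36) = sqrt(72) = 8.4853
|z^4| = |z|^4 = (sqrt(72))^4 = 72^2 = 5184

|z^4| = 5184


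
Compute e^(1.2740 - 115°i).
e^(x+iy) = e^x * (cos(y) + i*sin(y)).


e^1.2740 = 3.57512
cos(-115°) = -0.42262
sin(-115°) = -0.90631
Real = 3.57512*(-0.42262) = -1.5109
Imag = 3.57512*(-0.90631) = -3.2402

-1.5109 - 3.2402i


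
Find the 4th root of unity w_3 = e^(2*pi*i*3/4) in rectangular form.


Angle = 360*3/4 = 270°
a = cos(270°) = 0
b = sin(270°) = -1.0000

0 - 1.0000i


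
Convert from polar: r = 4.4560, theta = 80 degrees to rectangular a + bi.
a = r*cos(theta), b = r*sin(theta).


a = 4.4560*cos(80°) = 4.4560*0.17365 = 0.7738
b = 4.4560*sin(80°) = 4.4560*0.9848 = 4.3883

0.7738 + 4.3883i


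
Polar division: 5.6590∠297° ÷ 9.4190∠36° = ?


r = 5.6590 / 9.4190 = 0.6008
theta = 297° - 36° = 261° = 261° (mod 360)

0.6008 cis(261°)


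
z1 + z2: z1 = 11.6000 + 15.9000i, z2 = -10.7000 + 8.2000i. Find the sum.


Real: 11.6 - 10.7 = 0.9
Imag: 15.9 + 8.2 = 24.1

0.9000 + 24.1000i


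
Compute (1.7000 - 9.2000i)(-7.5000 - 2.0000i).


Real = 1.7*(-7.5) - (-9.2)*(-2) = -12.75 - 18.4 = -31.15
Imag = 1.7*(-2) - (7.5)*(-9.2) = -3.4 + 69 = 65.6

-31.1500 + 65.6000i


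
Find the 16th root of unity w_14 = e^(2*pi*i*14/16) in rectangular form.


Angle = 360*14/16 = 315°
a = cos(315°) = 0.7071
b = sin(315°) = -0.7071

0.7071 - 0.7071i


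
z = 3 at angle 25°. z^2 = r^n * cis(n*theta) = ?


r^2 = 3^2 = 9
n*theta = 2*25° = 50° = 50° (mod 360)
a = 9*cos(50°) = 5.7851
b = 9*sin(50°) = 6.8944

9 cis(50°) = 5.7851 + 6.8944i


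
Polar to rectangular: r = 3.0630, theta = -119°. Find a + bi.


a = 3.0630*cos(-119°) = 3.0630*(-0.48481) = -1.4850
b = 3.0630*sin(-119°) = 3.0630*(-0.87462) = -2.6790

-1.4850 - 2.6790i


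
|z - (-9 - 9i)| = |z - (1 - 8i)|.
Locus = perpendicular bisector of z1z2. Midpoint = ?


Equal distances means the locus is the perpendicular bisector of z1 and z2.
Midpoint = ((-9+1)/2, (-9+(-8))/2) = (-4.0000, -8.5000)

Perpendicular bisector through (-4.0000, -8.5000)


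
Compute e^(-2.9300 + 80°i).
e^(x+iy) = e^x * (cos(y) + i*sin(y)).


e^-2.9300 = 0.0534
cos(80°) = 0.1736
sin(80°) = 0.9848
Real = 0.0534*0.1736 = 0.0093
Imag = 0.0534*0.9848 = 0.0526

0.0093 + 0.0526i


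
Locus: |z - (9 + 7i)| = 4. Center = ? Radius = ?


|z - z0| = r is a circle with center z0 and radius r.
Center = (9, 7), radius = 4

Circle with center (9, 7) and radius 4


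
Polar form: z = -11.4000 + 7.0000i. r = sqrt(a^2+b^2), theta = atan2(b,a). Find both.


r = sqrt(129.96+49) = sqrt(178.96) = 13.3776
theta = atan2(7, -11.4) = 148.4486 degrees

r = 13.3776, theta = 148.4486 degrees


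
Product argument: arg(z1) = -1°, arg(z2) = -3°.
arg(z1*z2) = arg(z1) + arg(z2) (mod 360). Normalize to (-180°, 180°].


arg(z1*z2) = -1° - 3° = -4°
Normalized to (-180°, 180°]: -4°

-4°


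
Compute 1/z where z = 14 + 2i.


|z|^2 = 196+4 = 200
1/z = (14 - 2i)/200

1/z = 0.0700 - 0.0100i


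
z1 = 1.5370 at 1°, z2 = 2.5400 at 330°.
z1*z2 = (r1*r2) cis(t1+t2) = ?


r = 1.5370 * 2.5400 = 3.9040
theta = 1° + 330° = 331° = 331° (mod 360)

3.9040 cis(331°)


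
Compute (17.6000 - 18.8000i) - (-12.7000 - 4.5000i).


Real: 17.6 + 12.7 = 30.3
Imag: -18.8 + 4.5 = -14.3

30.3000 - 14.3000i


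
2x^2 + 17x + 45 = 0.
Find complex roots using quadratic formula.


disc = 17^2 - 4*2*45 = 289 - 360 = -71
sqrt(|disc|) = sqrt(71) = 8.4261
Real part = -17/(2*2) = -4.2500
Imag part = 8.4261/(2*2) = 2.1065

-4.2500 ± 2.1065i


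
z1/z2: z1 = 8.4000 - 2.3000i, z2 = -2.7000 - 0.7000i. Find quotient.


Conjugate of z2 = -2.7000 + 0.7000i
Numerator: (8.4000 - 2.3000i)(-2.7000 + 0.7000i) = -21.0700 + 12.0900i
Denominator: (-2.7)^2 + (-0.7)^2 = 7.78
Result = (-21.0700 + 12.0900i)/7.78

-2.7082 + 1.5540i


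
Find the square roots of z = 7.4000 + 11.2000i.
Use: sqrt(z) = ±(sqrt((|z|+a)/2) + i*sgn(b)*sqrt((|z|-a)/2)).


|z| = sqrt(54.76+125.44) = 13.4239
sqrt((|z|+a)/2) = sqrt((13.4239+7.4)/2) = sqrt(10.4119) = 3.2268
sqrt((|z|-a)/2) = sqrt((13.4239-7.4)/2) = sqrt(3.0119) = 1.7355

±(3.2268 + 1.7355i) i.e. 3.2268 + 1.7355i and -3.2268 - 1.7355i


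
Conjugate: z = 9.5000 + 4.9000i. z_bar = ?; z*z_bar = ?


z_bar = 9.5000 - 4.9000i
z*z_bar = 9.5^2 + 4.9^2 = 90.25 + 24.01 = 114.26

z_bar = 9.5000 - 4.9000i, z*z_bar = 114.26


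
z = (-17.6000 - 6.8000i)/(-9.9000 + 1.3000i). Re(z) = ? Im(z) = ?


Multiply by conjugate: (-17.6000 - 6.8000i)(-9.9000 - 1.3000i) / ((-9.9)^2 + 1.3^2)
Numerator real = -17.6*(-9.9) - (6.8)*1.3 = 165.4
Numerator imag = -6.8*(-9.9) - (-17.6)*1.3 = 90.2
Denominator = 99.7
Re(z) = 165.4/99.7 = 1.6590
Im(z) = 90.2/99.7 = 0.9047

Re(z) = 1.6590, Im(z) = 0.9047


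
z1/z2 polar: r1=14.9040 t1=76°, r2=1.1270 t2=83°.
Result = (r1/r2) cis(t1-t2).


r = 14.9040 / 1.1270 = 13.2245
theta = 76° - 83° = -7° = 353° (mod 360)

13.2245 cis(353°)


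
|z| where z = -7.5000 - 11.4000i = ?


|z| = sqrt((-7.5)^2 + (-11.4)^2) = sqrt(56.25 + 129.96) = sqrt(186.21) = 13.6459

|z| = 13.6459


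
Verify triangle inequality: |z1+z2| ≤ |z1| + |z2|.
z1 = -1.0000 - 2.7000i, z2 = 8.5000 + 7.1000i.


|z1| = sqrt((-1)^2 + (-2.7)^2) = sqrt(8.29) = 2.8792
|z2| = sqrt(8.5^2 + 7.1^2) = sqrt(122.66) = 11.0752
z1+z2 = 7.5000 + 4.4000i
|z1+z2| = sqrt(75.61) = 8.6954
|z1|+|z2| = 2.8792 + 11.0752 = 13.9544

|z1+z2| = 8.6954 ≤ |z1|+|z2| = 13.9544 (verified)


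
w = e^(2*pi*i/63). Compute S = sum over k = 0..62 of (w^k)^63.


The roots are w_k = w^k with w = e^(2*pi*i/63), and (w^k)^63 = (w^63)^k.
So S = 1 + u + u^2 + ... + u^(62) with u = w^63.
63 = 1*63 + 0, so 63 is a multiple of 63 and u = (w^63)^1 = 1.
Every one of the 63 terms equals 1: S = 63

S = 63


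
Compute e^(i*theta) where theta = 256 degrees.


cos(256°) = -0.2419
sin(256°) = -0.9703

e^(i*256°) = -0.2419 - 0.9703i


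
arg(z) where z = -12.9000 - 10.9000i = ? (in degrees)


Re = -12.9, Im = -10.9
arg = atan2(-10.9, -12.9) = -139.8035 degrees

arg(z) = -139.8035 degrees


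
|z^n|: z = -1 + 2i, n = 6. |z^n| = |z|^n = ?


|z| = sqrt(1+4) = sqrt(5) = 2.2361
|z^6| = |z|^6 = (sqrt(5))^6 = 5^3 = 125

|z^6| = 125


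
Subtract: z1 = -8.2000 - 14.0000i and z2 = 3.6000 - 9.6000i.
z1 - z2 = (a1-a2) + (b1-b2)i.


Real: -8.2 - 3.6 = -11.8
Imag: -14 + 9.6 = -4.4

-11.8000 - 4.4000i


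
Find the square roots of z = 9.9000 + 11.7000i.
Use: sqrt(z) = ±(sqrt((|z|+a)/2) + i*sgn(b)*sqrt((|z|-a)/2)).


|z| = sqrt(98.01+136.89) = 15.3264
sqrt((|z|+a)/2) = sqrt((15.3264+9.9)/2) = sqrt(12.6132) = 3.5515
sqrt((|z|-a)/2) = sqrt((15.3264-9.9)/2) = sqrt(2.7132) = 1.6472

±(3.5515 + 1.6472i) i.e. 3.5515 + 1.6472i and -3.5515 - 1.6472i


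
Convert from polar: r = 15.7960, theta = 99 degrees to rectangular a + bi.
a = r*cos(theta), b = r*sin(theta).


a = 15.7960*cos(99°) = 15.7960*(-0.15643) = -2.4710
b = 15.7960*sin(99°) = 15.7960*0.987688 = 15.6015

-2.4710 + 15.6015i


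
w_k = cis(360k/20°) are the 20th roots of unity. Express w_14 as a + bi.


Angle = 360*14/20 = 252°
a = cos(252°) = -0.3090
b = sin(252°) = -0.9511

-0.3090 - 0.9511i


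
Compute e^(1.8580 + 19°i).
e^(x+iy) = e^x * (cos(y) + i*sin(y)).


e^1.8580 = 6.4109
cos(19°) = 0.94552
sin(19°) = 0.32557
Real = 6.4109*0.94552 = 6.0616
Imag = 6.4109*0.32557 = 2.0872

6.0616 + 2.0872i


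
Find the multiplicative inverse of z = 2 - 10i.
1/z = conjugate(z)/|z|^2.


|z|^2 = 4+100 = 104
1/z = (2 + 10i)/104

1/z = 0.0192 + 0.0962i


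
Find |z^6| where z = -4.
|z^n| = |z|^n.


|z| = sqrt(16+0) = sqrt(16) = 4
|z^6| = |z|^6 = 4^6 = 4096

|z^6| = 4096


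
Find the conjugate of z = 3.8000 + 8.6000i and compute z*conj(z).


z_bar = 3.8000 - 8.6000i
z*z_bar = 3.8^2 + 8.6^2 = 14.44 + 73.96 = 88.4

z_bar = 3.8000 - 8.6000i, z*z_bar = 88.4


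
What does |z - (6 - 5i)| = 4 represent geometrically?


|z - z0| = r is a circle with center z0 and radius r.
Center = (6, -5), radius = 4

Circle with center (6, -5) and radius 4


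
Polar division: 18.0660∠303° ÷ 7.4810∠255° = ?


r = 18.0660 / 7.4810 = 2.4149
theta = 303° - 255° = 48° = 48° (mod 360)

2.4149 cis(48°)


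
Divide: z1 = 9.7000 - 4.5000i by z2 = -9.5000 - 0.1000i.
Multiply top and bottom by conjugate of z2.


Conjugate of z2 = -9.5000 + 0.1000i
Numerator: (9.7000 - 4.5000i)(-9.5000 + 0.1000i) = -91.7000 + 43.7200i
Denominator: (-9.5)^2 + (-0.1)^2 = 90.26
Result = (-91.7000 + 43.7200i)/90.26

-1.0160 + 0.4844i


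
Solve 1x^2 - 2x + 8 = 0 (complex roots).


disc = (-2)^2 - 4*1*8 = 4 - 32 = -28
sqrt(|disc|) = sqrt(28) = 5.2915
Real part = 2/(2*1) = 1.0000
Imag part = 5.2915/(2*1) = 2.6458

1.0000 ± 2.6458i


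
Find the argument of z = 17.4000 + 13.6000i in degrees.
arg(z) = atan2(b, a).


Re = 17.4, Im = 13.6
arg = atan2(13.6, 17.4) = 38.0115 degrees

arg(z) = 38.0115 degrees


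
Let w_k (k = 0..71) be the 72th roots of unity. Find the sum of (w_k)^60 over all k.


The roots are w_k = w^k with w = e^(2*pi*i/72), and (w^k)^60 = (w^60)^k.
So S = 1 + u + u^2 + ... + u^(71) with u = w^60.
60 = 0*72 + 60, so 60 is not a multiple of 72: u = w^60 ≠ 1 (w is a primitive 72th root), while u^72 = (w^72)^60 = 1.
Geometric series: S = (1 - u^72)/(1 - u) = (1 - 1)/(1 - u) = 0

S = 0


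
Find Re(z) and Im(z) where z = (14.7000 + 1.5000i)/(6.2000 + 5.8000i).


Multiply by conjugate: (14.7000 + 1.5000i)(6.2000 - 5.8000i) / (6.2^2 + 5.8^2)
Numerator real = 14.7*6.2 + 1.5*5.8 = 99.84
Numerator imag = 1.5*6.2 - 14.7*5.8 = -75.96
Denominator = 72.08
Re(z) = 99.84/72.08 = 1.3851
Im(z) = -75.96/72.08 = -1.0538

Re(z) = 1.3851, Im(z) = -1.0538


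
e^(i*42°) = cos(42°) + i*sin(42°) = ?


cos(42°) = 0.7431
sin(42°) = 0.6691

e^(i*42°) = 0.7431 + 0.6691i


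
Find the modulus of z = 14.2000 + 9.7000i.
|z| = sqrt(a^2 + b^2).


|z| = sqrt(14.2^2 + 9.7^2) = sqrt(201.64 + 94.09) = sqrt(295.73) = 17.1968

|z| = 17.1968


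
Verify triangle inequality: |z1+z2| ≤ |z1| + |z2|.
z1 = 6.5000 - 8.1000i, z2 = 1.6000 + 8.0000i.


|z1| = sqrt(6.5^2 + (-8.1)^2) = sqrt(107.86) = 10.3856
|z2| = sqrt(1.6^2 + 8^2) = sqrt(66.56) = 8.1584
z1+z2 = 8.1000 - 0.1000i
|z1+z2| = sqrt(65.62) = 8.1006
|z1|+|z2| = 10.3856 + 8.1584 = 18.5440

|z1+z2| = 8.1006 ≤ |z1|+|z2| = 18.5440 (verified)


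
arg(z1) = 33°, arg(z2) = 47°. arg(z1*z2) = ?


arg(z1*z2) = 33° + 47° = 80°
Normalized to (-180°, 180°]: 80°

80°


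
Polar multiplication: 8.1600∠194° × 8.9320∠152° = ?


r = 8.1600 * 8.9320 = 72.8851
theta = 194° + 152° = 346° = 346° (mod 360)

72.8851 cis(346°)


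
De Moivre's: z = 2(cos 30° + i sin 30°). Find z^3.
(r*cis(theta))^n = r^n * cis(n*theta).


r^3 = 2^3 = 8
n*theta = 3*30° = 90° = 90° (mod 360)
a = 8*cos(90°) = 0
b = 8*sin(90°) = 8.0000

8 cis(90°) = 0 + 8.0000i


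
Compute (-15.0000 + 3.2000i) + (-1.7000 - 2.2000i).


Real: -15 - 1.7 = -16.7
Imag: 3.2 - 2.2 = 1

-16.7000 + i


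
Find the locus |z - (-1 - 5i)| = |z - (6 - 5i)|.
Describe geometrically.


Equal distances means the locus is the perpendicular bisector of z1 and z2.
Midpoint = ((-1+6)/2, (-5+(-5))/2) = (2.5000, -5.0000)

Perpendicular bisector through (2.5000, -5.0000)


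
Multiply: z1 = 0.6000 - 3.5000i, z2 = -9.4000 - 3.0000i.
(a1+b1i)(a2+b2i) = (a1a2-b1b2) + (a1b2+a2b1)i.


Real = 0.6*(-9.4) - (-3.5)*(-3) = -5.64 - 10.5 = -16.14
Imag = 0.6*(-3) - (9.4)*(-3.5) = -1.8 + 32.9 = 31.1

-16.1400 + 31.1000i


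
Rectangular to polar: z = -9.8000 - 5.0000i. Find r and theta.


r = sqrt(96.04+25) = sqrt(121.04) = 11.0018
theta = atan2(-5, -9.8) = -152.9691 degrees

r = 11.0018, theta = -152.9691 degrees


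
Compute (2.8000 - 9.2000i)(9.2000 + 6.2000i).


Real = 2.8*9.2 - (-9.2)*6.2 = 25.76 - (-57.04) = 82.8
Imag = 2.8*6.2 + 9.2*(-9.2) = 17.36 - (84.64) = -67.28

82.8000 - 67.2800i


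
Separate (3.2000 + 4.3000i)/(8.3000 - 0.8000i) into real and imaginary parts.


Multiply by conjugate: (3.2000 + 4.3000i)(8.3000 + 0.8000i) / (8.3^2 + (-0.8)^2)
Numerator real = 3.2*8.3 + 4.3*(-0.8) = 23.12
Numerator imag = 4.3*8.3 - 3.2*(-0.8) = 38.25
Denominator = 69.53
Re(z) = 23.12/69.53 = 0.3325
Im(z) = 38.25/69.53 = 0.5501

Re(z) = 0.3325, Im(z) = 0.5501


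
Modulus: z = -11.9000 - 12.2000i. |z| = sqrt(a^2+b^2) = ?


|z| = sqrt((-11.9)^2 + (-12.2)^2) = sqrt(141.61 + 148.84) = sqrt(290.45) = 17.0426

|z| = 17.0426


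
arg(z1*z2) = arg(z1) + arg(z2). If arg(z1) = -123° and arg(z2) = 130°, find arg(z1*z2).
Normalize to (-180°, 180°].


arg(z1*z2) = -123° + 130° = 7°
Normalized to (-180°, 180°]: 7°

7°


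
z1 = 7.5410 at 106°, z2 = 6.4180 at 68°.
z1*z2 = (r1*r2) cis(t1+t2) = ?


r = 7.5410 * 6.4180 = 48.3981
theta = 106° + 68° = 174° = 174° (mod 360)

48.3981 cis(174°)


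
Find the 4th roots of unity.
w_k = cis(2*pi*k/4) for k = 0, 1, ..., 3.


The 4th roots of unity are cis(360k/4°) for k=0..3
Angle step = 360/4 = 90°
Primitive root: cis(90°)
Primitive root = 0 + 1.0000i

4 roots at angles: 0°, 90°, 180°, 270°


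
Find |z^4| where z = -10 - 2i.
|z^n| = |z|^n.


|z| = sqrt(100+4) = sqrt(104) = 10.1980
|z^4| = |z|^4 = (sqrt(104))^4 = 104^2 = 10816

|z^4| = 10816


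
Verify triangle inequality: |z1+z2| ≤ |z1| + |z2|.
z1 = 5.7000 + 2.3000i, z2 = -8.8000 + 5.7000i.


|z1| = sqrt(5.7^2 + 2.3^2) = sqrt(37.78) = 6.1465
|z2| = sqrt((-8.8)^2 + 5.7^2) = sqrt(109.93) = 10.4848
z1+z2 = -3.1000 + 8.0000i
|z1+z2| = sqrt(73.61) = 8.5796
|z1|+|z2| = 6.1465 + 10.4848 = 16.6313

|z1+z2| = 8.5796 ≤ |z1|+|z2| = 16.6313 (verified)


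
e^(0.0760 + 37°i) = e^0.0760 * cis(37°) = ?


e^0.0760 = 1.0790
cos(37°) = 0.7986
sin(37°) = 0.6018
Real = 1.0790*0.7986 = 0.8617
Imag = 1.0790*0.6018 = 0.6493

0.8617 + 0.6493i


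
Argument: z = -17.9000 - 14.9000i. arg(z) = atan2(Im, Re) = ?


Re = -17.9, Im = -14.9
arg = atan2(-14.9, -17.9) = -140.2259 degrees

arg(z) = -140.2259 degrees


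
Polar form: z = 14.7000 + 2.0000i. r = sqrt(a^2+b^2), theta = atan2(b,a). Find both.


r = sqrt(216.09+4) = sqrt(220.09) = 14.8354
theta = atan2(2, 14.7) = 7.7478 degrees

r = 14.8354, theta = 7.7478 degrees


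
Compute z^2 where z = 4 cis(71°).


r^2 = 4^2 = 16
n*theta = 2*71° = 142° = 142° (mod 360)
a = 16*cos(142°) = -12.6082
b = 16*sin(142°) = 9.8506

16 cis(142°) = -12.6082 + 9.8506i


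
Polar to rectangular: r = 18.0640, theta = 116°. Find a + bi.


a = 18.0640*cos(116°) = 18.0640*(-0.43837) = -7.9187
b = 18.0640*sin(116°) = 18.0640*0.898794 = 16.2358

-7.9187 + 16.2358i


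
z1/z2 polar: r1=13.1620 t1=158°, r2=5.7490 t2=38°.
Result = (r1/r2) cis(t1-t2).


r = 13.1620 / 5.7490 = 2.2894
theta = 158° - 38° = 120° = 120° (mod 360)

2.2894 cis(120°)


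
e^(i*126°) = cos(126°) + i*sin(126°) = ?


cos(126°) = -0.5878
sin(126°) = 0.8090

e^(i*126°) = -0.5878 + 0.8090i


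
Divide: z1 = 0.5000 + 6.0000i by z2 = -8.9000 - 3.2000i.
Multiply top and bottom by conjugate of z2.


Conjugate of z2 = -8.9000 + 3.2000i
Numerator: (0.5000 + 6.0000i)(-8.9000 + 3.2000i) = -23.6500 - 51.8000i
Denominator: (-8.9)^2 + (-3.2)^2 = 89.45
Result = (-23.6500 - 51.8000i)/89.45

-0.2644 - 0.5791i


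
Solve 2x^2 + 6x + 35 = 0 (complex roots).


disc = 6^2 - 4*2*35 = 36 - 280 = -244
sqrt(|disc|) = sqrt(244) = 15.6205
Real part = -6/(2*2) = -1.5000
Imag part = 15.6205/(2*2) = 3.9051

-1.5000 ± 3.9051i


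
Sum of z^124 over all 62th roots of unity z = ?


The roots are w_k = w^k with w = e^(2*pi*i/62), and (w^k)^124 = (w^124)^k.
So S = 1 + u + u^2 + ... + u^(61) with u = w^124.
124 = 2*62 + 0, so 124 is a multiple of 62 and u = (w^62)^2 = 1.
Every one of the 62 terms equals 1: S = 62

S = 62


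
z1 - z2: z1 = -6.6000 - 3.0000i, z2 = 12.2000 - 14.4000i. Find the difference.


Real: -6.6 - 12.2 = -18.8
Imag: -3 + 14.4 = 11.4

-18.8000 + 11.4000i


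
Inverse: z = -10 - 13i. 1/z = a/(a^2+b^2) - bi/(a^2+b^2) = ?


|z|^2 = 100+169 = 269
1/z = (-10 + 13i)/269

1/z = -0.0372 + 0.0483i


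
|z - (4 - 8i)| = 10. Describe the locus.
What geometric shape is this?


|z - z0| = r is a circle with center z0 and radius r.
Center = (4, -8), radius = 10

Circle with center (4, -8) and radius 10


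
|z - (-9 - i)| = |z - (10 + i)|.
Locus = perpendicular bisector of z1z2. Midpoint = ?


Equal distances means the locus is the perpendicular bisector of z1 and z2.
Midpoint = ((-9+10)/2, (-1+1)/2) = (0.5000, 0)

Perpendicular bisector through (0.5000, 0)


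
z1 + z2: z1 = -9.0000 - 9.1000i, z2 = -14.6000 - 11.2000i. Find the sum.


Real: -9 - 14.6 = -23.6
Imag: -9.1 - 11.2 = -20.3

-23.6000 - 20.3000i


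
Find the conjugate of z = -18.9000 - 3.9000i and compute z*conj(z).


z_bar = -18.9000 + 3.9000i
z*z_bar = (-18.9)^2 + (-3.9)^2 = 357.21 + 15.21 = 372.42

z_bar = -18.9000 + 3.9000i, z*z_bar = 372.42


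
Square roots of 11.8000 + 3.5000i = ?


|z| = sqrt(139.24+12.25) = 12.3081
sqrt((|z|+a)/2) = sqrt((12.3081+11.8)/2) = sqrt(12.0541) = 3.4719
sqrt((|z|-a)/2) = sqrt((12.3081-11.8)/2) = sqrt(0.2541) = 0.5040

±(3.4719 + 0.5040i) i.e. 3.4719 + 0.5040i and -3.4719 - 0.5040i


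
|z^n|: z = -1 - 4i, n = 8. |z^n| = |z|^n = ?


|z| = sqrt(1+16) = sqrt(17) = 4.1231
|z^8| = |z|^8 = (sqrt(17))^8 = 17^4 = 83521

|z^8| = 83521


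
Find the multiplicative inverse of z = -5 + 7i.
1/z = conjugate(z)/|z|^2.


|z|^2 = 25+49 = 74
1/z = (-5 - 7i)/74

1/z = -0.0676 - 0.0946i


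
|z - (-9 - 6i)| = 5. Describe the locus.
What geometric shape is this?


|z - z0| = r is a circle with center z0 and radius r.
Center = (-9, -6), radius = 5

Circle with center (-9, -6) and radius 5


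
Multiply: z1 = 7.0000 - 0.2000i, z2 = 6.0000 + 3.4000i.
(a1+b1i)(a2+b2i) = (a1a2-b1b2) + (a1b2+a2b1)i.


Real = 7*6 - (-0.2)*3.4 = 42 - (-0.68) = 42.68
Imag = 7*3.4 + 6*(-0.2) = 23.8 - (1.2) = 22.6

42.6800 + 22.6000i


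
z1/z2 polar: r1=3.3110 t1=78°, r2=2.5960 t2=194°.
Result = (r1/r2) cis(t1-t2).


r = 3.3110 / 2.5960 = 1.2754
theta = 78° - 194° = -116° = 244° (mod 360)

1.2754 cis(244°)


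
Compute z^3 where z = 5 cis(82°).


r^3 = 5^3 = 125
n*theta = 3*82° = 246° = 246° (mod 360)
a = 125*cos(246°) = -50.8421
b = 125*sin(246°) = -114.1932

125 cis(246°) = -50.8421 - 114.1932i


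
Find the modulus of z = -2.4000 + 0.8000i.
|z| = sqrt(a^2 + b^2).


|z| = sqrt((-2.4)^2 + 0.8^2) = sqrt(5.76 + 0.64) = sqrt(6.4) = 2.5298

|z| = 2.5298


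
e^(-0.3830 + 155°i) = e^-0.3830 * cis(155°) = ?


e^-0.3830 = 0.6818
cos(155°) = -0.9063
sin(155°) = 0.4226
Real = 0.6818*(-0.9063) = -0.6179
Imag = 0.6818*0.4226 = 0.2881

-0.6179 + 0.2881i


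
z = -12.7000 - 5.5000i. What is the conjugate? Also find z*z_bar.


z_bar = -12.7000 + 5.5000i
z*z_bar = (-12.7)^2 + (-5.5)^2 = 161.29 + 30.25 = 191.54

z_bar = -12.7000 + 5.5000i, z*z_bar = 191.54


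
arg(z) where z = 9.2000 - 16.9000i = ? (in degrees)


Re = 9.2, Im = -16.9
arg = atan2(-16.9, 9.2) = -61.4371 degrees

arg(z) = -61.4371 degrees


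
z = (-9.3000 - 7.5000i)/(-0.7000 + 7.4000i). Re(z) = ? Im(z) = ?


Multiply by conjugate: (-9.3000 - 7.5000i)(-0.7000 - 7.4000i) / ((-0.7)^2 + 7.4^2)
Numerator real = -9.3*(-0.7) - (7.5)*7.4 = -48.99
Numerator imag = -7.5*(-0.7) - (-9.3)*7.4 = 74.07
Denominator = 55.25
Re(z) = -48.99/55.25 = -0.8867
Im(z) = 74.07/55.25 = 1.3406

Re(z) = -0.8867, Im(z) = 1.3406


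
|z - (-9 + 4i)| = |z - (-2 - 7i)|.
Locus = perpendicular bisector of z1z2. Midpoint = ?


Equal distances means the locus is the perpendicular bisector of z1 and z2.
Midpoint = ((-9+(-2))/2, (4+(-7))/2) = (-5.5000, -1.5000)

Perpendicular bisector through (-5.5000, -1.5000)


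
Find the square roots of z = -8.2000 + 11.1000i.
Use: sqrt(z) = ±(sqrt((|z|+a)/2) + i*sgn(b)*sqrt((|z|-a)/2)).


|z| = sqrt(67.24+123.21) = 13.8004
sqrt((|z|+a)/2) = sqrt((13.8004+(-8.2))/2) = sqrt(2.8002) = 1.6734
sqrt((|z|-a)/2) = sqrt((13.8004-(-8.2))/2) = sqrt(11.0002) = 3.3167

±(1.6734 + 3.3167i) i.e. 1.6734 + 3.3167i and -1.6734 - 3.3167i


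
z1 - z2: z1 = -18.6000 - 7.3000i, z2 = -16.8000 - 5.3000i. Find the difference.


Real: -18.6 + 16.8 = -1.8
Imag: -7.3 + 5.3 = -2

-1.8000 - 2.0000i


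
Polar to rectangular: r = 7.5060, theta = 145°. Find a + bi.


a = 7.5060*cos(145°) = 7.5060*(-0.819152) = -6.1486
b = 7.5060*sin(145°) = 7.5060*0.57358 = 4.3053

-6.1486 + 4.3053i


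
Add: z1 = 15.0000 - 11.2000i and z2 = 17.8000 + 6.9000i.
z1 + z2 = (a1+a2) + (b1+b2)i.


Real: 15 + 17.8 = 32.8
Imag: -11.2 + 6.9 = -4.3

32.8000 - 4.3000i


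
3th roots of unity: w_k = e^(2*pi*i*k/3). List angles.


The 3th roots of unity are cis(360k/3°) for k=0..2
Angle step = 360/3 = 120°
Primitive root: cis(120°)
Primitive root = -0.5000 + 0.8660i

3 roots at angles: 0°, 120°, 240°


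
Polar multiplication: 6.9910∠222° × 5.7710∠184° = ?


r = 6.9910 * 5.7710 = 40.3451
theta = 222° + 184° = 406° = 46° (mod 360)

40.3451 cis(46°)


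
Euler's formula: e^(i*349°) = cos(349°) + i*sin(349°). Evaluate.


cos(349°) = 0.9816
sin(349°) = -0.1908

e^(i*349°) = 0.9816 - 0.1908i


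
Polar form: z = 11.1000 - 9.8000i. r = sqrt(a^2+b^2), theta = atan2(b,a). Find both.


r = sqrt(123.21+96.04) = sqrt(219.25) = 14.8071
theta = atan2(-9.8, 11.1) = -41.4407 degrees

r = 14.8071, theta = -41.4407 degrees


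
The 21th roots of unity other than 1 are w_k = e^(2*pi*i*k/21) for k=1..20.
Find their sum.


With w = e^(2*pi*i/21), all 21 of the 21th roots of unity w^0 = 1, w, ..., w^(20) sum to 0: 1 + w + ... + w^(20) = (1 - w^21)/(1 - w) = 0 since w^21 = 1, w ≠ 1.
Removing the root 1: w + w^2 + ... + w^(20) = 0 - 1 = -1

Sum = -1


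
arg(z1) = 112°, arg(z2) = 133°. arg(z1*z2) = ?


arg(z1*z2) = 112° + 133° = 245°
Normalized to (-180°, 180°]: -115°

-115°


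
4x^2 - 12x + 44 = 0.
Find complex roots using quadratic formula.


disc = (-12)^2 - 4*4*44 = 144 - 704 = -560
sqrt(|disc|) = sqrt(560) = 23.6643
Real part = 12/(2*4) = 1.5000
Imag part = 23.6643/(2*4) = 2.9580

1.5000 ± 2.9580i


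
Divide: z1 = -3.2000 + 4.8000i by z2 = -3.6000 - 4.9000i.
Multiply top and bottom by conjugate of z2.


Conjugate of z2 = -3.6000 + 4.9000i
Numerator: (-3.2000 + 4.8000i)(-3.6000 + 4.9000i) = -12.0000 - 32.9600i
Denominator: (-3.6)^2 + (-4.9)^2 = 36.97
Result = (-12.0000 - 32.9600i)/36.97

-0.3246 - 0.8915i


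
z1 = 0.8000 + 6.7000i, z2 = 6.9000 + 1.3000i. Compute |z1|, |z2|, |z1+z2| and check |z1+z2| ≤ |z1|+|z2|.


|z1| = sqrt(0.8^2 + 6.7^2) = sqrt(45.53) = 6.7476
|z2| = sqrt(6.9^2 + 1.3^2) = sqrt(49.3) = 7.0214
z1+z2 = 7.7000 + 8.0000i
|z1+z2| = sqrt(123.29) = 11.1036
|z1|+|z2| = 6.7476 + 7.0214 = 13.7690

|z1+z2| = 11.1036 ≤ |z1|+|z2| = 13.7690 (verified)


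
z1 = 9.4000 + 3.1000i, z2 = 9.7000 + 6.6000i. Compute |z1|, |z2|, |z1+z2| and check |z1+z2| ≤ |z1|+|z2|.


|z1| = sqrt(9.4^2 + 3.1^2) = sqrt(97.97) = 9.8980
|z2| = sqrt(9.7^2 + 6.6^2) = sqrt(137.65) = 11.7324
z1+z2 = 19.1000 + 9.7000i
|z1+z2| = sqrt(458.9) = 21.4220
|z1|+|z2| = 9.8980 + 11.7324 = 21.6304

|z1+z2| = 21.4220 ≤ |z1|+|z2| = 21.6304 (verified)


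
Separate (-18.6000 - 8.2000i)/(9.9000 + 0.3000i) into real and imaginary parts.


Multiply by conjugate: (-18.6000 - 8.2000i)(9.9000 - 0.3000i) / (9.9^2 + 0.3^2)
Numerator real = -18.6*9.9 - (8.2)*0.3 = -186.6
Numerator imag = -8.2*9.9 - (-18.6)*0.3 = -75.6
Denominator = 98.1
Re(z) = -186.6/98.1 = -1.9021
Im(z) = -75.6/98.1 = -0.7706

Re(z) = -1.9021, Im(z) = -0.7706


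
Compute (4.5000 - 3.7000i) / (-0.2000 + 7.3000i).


Conjugate of z2 = -0.2000 - 7.3000i
Numerator: (4.5000 - 3.7000i)(-0.2000 - 7.3000i) = -27.9100 - 32.1100i
Denominator: (-0.2)^2 + 7.3^2 = 53.33
Result = (-27.9100 - 32.1100i)/53.33

-0.5233 - 0.6021i


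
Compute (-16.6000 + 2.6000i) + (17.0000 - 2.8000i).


Real: -16.6 + 17 = 0.4
Imag: 2.6 - 2.8 = -0.2

0.4000 - 0.2000i


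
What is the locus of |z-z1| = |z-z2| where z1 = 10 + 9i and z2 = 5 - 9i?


Equal distances means the locus is the perpendicular bisector of z1 and z2.
Midpoint = ((10+5)/2, (9+(-9))/2) = (7.5000, 0)

Perpendicular bisector through (7.5000, 0)


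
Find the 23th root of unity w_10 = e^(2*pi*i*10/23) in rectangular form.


Angle = 360*10/23 = 156.5217°
a = cos(156.5217°) = -0.9172
b = sin(156.5217°) = 0.3984

-0.9172 + 0.3984i


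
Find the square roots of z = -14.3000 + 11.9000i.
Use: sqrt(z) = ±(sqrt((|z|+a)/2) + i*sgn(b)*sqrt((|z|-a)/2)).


|z| = sqrt(204.49+141.61) = 18.6038
sqrt((|z|+a)/2) = sqrt((18.6038+(-14.3))/2) = sqrt(2.1519) = 1.4669
sqrt((|z|-a)/2) = sqrt((18.6038-(-14.3))/2) = sqrt(16.4519) = 4.0561

±(1.4669 + 4.0561i) i.e. 1.4669 + 4.0561i and -1.4669 - 4.0561i


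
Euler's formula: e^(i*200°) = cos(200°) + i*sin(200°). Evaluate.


cos(200°) = -0.9397
sin(200°) = -0.3420

e^(i*200°) = -0.9397 - 0.3420i


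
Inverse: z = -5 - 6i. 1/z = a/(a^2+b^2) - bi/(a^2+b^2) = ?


|z|^2 = 25+36 = 61
1/z = (-5 + 6i)/61

1/z = -0.0820 + 0.0984i


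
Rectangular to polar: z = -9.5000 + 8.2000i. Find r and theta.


r = sqrt(90.25+67.24) = sqrt(157.49) = 12.5495
theta = atan2(8.2, -9.5) = 139.2006 degrees

r = 12.5495, theta = 139.2006 degrees


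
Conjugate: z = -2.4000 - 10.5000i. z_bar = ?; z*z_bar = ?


z_bar = -2.4000 + 10.5000i
z*z_bar = (-2.4)^2 + (-10.5)^2 = 5.76 + 110.25 = 116.01

z_bar = -2.4000 + 10.5000i, z*z_bar = 116.01


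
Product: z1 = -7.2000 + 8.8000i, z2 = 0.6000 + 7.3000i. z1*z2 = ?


Real = -7.2*0.6 - 8.8*7.3 = -4.32 - 64.24 = -68.56
Imag = -7.2*7.3 + 0.6*8.8 = -52.56 + 5.28 = -47.28

-68.5600 - 47.2800i


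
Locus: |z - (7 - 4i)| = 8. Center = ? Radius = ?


|z - z0| = r is a circle with center z0 and radius r.
Center = (7, -4), radius = 8

Circle with center (7, -4) and radius 8


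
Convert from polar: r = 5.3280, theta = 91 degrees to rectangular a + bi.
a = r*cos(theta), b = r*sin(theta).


a = 5.3280*cos(91°) = 5.3280*(-0.01745) = -0.0930
b = 5.3280*sin(91°) = 5.3280*0.99985 = 5.3272

-0.0930 + 5.3272i


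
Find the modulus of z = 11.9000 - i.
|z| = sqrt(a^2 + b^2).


|z| = sqrt(11.9^2 + (-1)^2) = sqrt(141.61 + 1) = sqrt(142.61) = 11.9419

|z| = 11.9419


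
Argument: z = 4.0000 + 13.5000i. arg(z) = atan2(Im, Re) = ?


Re = 4, Im = 13.5
arg = atan2(13.5, 4) = 73.4956 degrees

arg(z) = 73.4956 degrees


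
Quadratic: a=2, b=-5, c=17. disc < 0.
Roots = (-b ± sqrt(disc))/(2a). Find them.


disc = (-5)^2 - 4*2*17 = 25 - 136 = -111
sqrt(|disc|) = sqrt(111) = 10.5357
Real part = 5/(2*2) = 1.2500
Imag part = 10.5357/(2*2) = 2.6339

1.2500 ± 2.6339i


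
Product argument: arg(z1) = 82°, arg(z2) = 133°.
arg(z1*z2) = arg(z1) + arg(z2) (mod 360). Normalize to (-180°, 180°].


arg(z1*z2) = 82° + 133° = 215°
Normalized to (-180°, 180°]: -145°

-145°


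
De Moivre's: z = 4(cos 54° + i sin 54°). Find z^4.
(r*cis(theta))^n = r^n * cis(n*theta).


r^4 = 4^4 = 256
n*theta = 4*54° = 216° = 216° (mod 360)
a = 256*cos(216°) = -207.1084
b = 256*sin(216°) = -150.4730

256 cis(216°) = -207.1084 - 150.4730i


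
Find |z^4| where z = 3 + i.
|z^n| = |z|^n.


|z| = sqrt(9+1) = sqrt(10) = 3.1623
|z^4| = |z|^4 = (sqrt(10))^4 = 10^2 = 100

|z^4| = 100


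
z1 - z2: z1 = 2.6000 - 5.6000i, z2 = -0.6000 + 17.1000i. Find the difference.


Real: 2.6 + 0.6 = 3.2
Imag: -5.6 - 17.1 = -22.7

3.2000 - 22.7000i


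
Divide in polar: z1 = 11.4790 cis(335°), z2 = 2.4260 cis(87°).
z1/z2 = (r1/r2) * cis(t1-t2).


r = 11.4790 / 2.4260 = 4.7317
theta = 335° - 87° = 248° = 248° (mod 360)

4.7317 cis(248°)


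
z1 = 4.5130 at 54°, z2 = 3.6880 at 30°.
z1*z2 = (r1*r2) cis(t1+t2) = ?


r = 4.5130 * 3.6880 = 16.6439
theta = 54° + 30° = 84° = 84° (mod 360)

16.6439 cis(84°)
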